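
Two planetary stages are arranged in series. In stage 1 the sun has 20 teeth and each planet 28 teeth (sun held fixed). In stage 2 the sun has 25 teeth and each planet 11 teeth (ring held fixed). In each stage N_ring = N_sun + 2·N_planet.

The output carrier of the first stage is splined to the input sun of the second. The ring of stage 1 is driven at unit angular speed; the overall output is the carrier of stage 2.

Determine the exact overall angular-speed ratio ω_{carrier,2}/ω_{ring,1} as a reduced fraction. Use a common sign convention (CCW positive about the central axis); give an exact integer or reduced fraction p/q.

Stage 1: N_ring = 20 + 2·28 = 76
Stage 1: 20(ω_s−ω_c) = −76(ω_r−ω_c),  ω_s=0, ω_r=1
Stage 1: 20(0−ω_c) = −76(1−ω_c)  ⇒  96ω_c = 76  ⇒  ω_c = 19/24
  ⇒ ω_c¹/ω_r¹ = 19/24
Stage 2: N_ring = 25 + 2·11 = 47
Stage 2: 25(ω_s−ω_c) = −47(ω_r−ω_c),  ω_r=0, ω_s=1
Stage 2: 25(1−ω_c) = −47(0−ω_c)  ⇒  72ω_c = 25  ⇒  ω_c = 25/72
  ⇒ ω_c²/ω_s² = 25/72
Coupling ω_s² = ω_c¹ ⇒ overall = 19/24 × 25/72 = 475/1728

475/1728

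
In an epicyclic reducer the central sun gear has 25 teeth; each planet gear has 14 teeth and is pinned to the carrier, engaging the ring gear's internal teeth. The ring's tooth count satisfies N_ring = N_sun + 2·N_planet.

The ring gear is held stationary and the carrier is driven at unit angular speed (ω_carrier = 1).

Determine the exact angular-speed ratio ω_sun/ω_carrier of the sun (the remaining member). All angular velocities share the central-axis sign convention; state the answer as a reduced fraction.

N_ring = 25 + 2·14 = 53
25(ω_s−ω_c) = −53(ω_r−ω_c),  ω_r=0, ω_c=1
ω_s = 1 − (53/25)(0−1) = 78/25
ω_s/ω_c = 78/25

78/25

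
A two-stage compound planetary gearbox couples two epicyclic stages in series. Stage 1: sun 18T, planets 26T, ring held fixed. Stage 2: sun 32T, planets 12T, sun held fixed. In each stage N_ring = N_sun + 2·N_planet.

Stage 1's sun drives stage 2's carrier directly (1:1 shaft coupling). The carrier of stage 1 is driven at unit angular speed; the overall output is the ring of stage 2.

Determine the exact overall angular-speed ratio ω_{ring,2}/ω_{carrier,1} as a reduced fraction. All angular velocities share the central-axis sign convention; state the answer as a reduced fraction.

Stage 1: N_ring = 18 + 2·26 = 70
Stage 1: 18(ω_s−ω_c) = −70(ω_r−ω_c),  ω_r=0, ω_c=1
Stage 1: ω_s = 1 − (70/18)(0−1) = 44/9
  ⇒ ω_s¹/ω_c¹ = 44/9
Stage 2: N_ring = 32 + 2·12 = 56
Stage 2: 32(ω_s−ω_c) = −56(ω_r−ω_c),  ω_s=0, ω_c=1
Stage 2: ω_r = 1 − (32/56)(0−1) = 11/7
  ⇒ ω_r²/ω_c² = 11/7
Coupling ω_c² = ω_s¹ ⇒ overall = 44/9 × 11/7 = 484/63

484/63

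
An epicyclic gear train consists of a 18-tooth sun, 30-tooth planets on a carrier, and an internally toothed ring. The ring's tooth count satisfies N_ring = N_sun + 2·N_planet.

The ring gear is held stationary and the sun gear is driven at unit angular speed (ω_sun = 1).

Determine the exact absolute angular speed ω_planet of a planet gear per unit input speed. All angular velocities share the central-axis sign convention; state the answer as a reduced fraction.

-3/10

N_ring = 18 + 2·30 = 78
18(ω_s−ω_c) = −78(ω_r−ω_c),  ω_r=0, ω_s=1
18(1−ω_c) = −78(0−ω_c)  ⇒  96ω_c = 18  ⇒  ω_c = 3/16
sun–planet: 18·(1−3/16) = −30·(ω_p−ω_c)  ⇒  ω_p−ω_c = −(18/30)·(13/16) = -39/80
ω_p = 3/16 − 39/80 = -3/10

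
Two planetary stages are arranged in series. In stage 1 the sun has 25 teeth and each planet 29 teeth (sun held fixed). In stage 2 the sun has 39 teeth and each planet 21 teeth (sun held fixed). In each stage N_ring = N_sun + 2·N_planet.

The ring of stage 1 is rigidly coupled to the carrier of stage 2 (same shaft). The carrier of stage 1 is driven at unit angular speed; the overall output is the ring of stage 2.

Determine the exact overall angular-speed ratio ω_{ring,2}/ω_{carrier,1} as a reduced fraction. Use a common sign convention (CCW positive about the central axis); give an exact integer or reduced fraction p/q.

Stage 1: N_ring = 25 + 2·29 = 83
Stage 1: 25(ω_s−ω_c) = −83(ω_r−ω_c),  ω_s=0, ω_c=1
Stage 1: ω_r = 1 − (25/83)(0−1) = 108/83
  ⇒ ω_r¹/ω_c¹ = 108/83
Stage 2: N_ring = 39 + 2·21 = 81
Stage 2: 39(ω_s−ω_c) = −81(ω_r−ω_c),  ω_s=0, ω_c=1
Stage 2: ω_r = 1 − (39/81)(0−1) = 40/27
  ⇒ ω_r²/ω_c² = 40/27
Coupling ω_c² = ω_r¹ ⇒ overall = 108/83 × 40/27 = 160/83

160/83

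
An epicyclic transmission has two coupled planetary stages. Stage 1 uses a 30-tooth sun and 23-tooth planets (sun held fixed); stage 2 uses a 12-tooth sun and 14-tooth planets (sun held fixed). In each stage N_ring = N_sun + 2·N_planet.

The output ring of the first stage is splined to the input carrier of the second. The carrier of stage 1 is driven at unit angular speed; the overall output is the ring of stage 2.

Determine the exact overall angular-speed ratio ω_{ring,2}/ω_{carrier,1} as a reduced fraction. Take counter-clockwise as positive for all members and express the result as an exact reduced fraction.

Stage 1: N_ring = 30 + 2·23 = 76
Stage 1: 30(ω_s−ω_c) = −76(ω_r−ω_c),  ω_s=0, ω_c=1
Stage 1: ω_r = 1 − (30/76)(0−1) = 53/38
  ⇒ ω_r¹/ω_c¹ = 53/38
Stage 2: N_ring = 12 + 2·14 = 40
Stage 2: 12(ω_s−ω_c) = −40(ω_r−ω_c),  ω_s=0, ω_c=1
Stage 2: ω_r = 1 − (12/40)(0−1) = 13/10
  ⇒ ω_r²/ω_c² = 13/10
Coupling ω_c² = ω_r¹ ⇒ overall = 53/38 × 13/10 = 689/380

689/380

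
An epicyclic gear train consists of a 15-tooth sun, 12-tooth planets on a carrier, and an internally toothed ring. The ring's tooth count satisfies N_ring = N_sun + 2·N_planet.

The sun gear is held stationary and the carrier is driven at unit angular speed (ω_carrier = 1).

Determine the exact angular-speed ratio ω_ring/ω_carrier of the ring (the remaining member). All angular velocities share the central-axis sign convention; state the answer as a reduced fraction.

N_ring = 15 + 2·12 = 39
15(ω_s−ω_c) = −39(ω_r−ω_c),  ω_s=0, ω_c=1
ω_r = 1 − (15/39)(0−1) = 18/13
ω_r/ω_c = 18/13

18/13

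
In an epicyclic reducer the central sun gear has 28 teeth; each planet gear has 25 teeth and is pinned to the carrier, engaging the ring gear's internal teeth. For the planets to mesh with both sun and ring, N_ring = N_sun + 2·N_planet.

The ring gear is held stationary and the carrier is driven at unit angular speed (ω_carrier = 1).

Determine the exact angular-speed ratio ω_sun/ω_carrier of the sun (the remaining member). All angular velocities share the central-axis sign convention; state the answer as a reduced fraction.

53/14

N_ring = 28 + 2·25 = 78
28(ω_s−ω_c) = −78(ω_r−ω_c),  ω_r=0, ω_c=1
ω_s = 1 − (78/28)(0−1) = 53/14
ω_s/ω_c = 53/14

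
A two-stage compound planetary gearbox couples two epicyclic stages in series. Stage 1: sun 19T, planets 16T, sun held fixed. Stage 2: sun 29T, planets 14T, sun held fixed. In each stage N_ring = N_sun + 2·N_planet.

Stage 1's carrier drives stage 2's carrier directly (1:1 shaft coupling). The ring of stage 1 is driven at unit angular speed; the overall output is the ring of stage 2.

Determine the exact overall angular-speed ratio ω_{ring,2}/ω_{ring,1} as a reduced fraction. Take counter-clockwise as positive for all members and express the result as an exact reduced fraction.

731/665

Stage 1: N_ring = 19 + 2·16 = 51
Stage 1: 19(ω_s−ω_c) = −51(ω_r−ω_c),  ω_s=0, ω_r=1
Stage 1: 19(0−ω_c) = −51(1−ω_c)  ⇒  70ω_c = 51  ⇒  ω_c = 51/70
  ⇒ ω_c¹/ω_r¹ = 51/70
Stage 2: N_ring = 29 + 2·14 = 57
Stage 2: 29(ω_s−ω_c) = −57(ω_r−ω_c),  ω_s=0, ω_c=1
Stage 2: ω_r = 1 − (29/57)(0−1) = 86/57
  ⇒ ω_r²/ω_c² = 86/57
Coupling ω_c² = ω_c¹ ⇒ overall = 51/70 × 86/57 = 731/665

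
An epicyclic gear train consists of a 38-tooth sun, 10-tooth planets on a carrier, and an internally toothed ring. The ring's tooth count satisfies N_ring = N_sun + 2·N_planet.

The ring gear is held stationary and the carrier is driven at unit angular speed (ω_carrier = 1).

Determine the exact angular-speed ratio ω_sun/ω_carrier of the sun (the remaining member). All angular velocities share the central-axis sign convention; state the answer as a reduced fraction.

48/19

N_ring = 38 + 2·10 = 58
38(ω_s−ω_c) = −58(ω_r−ω_c),  ω_r=0, ω_c=1
ω_s = 1 − (58/38)(0−1) = 48/19
ω_s/ω_c = 48/19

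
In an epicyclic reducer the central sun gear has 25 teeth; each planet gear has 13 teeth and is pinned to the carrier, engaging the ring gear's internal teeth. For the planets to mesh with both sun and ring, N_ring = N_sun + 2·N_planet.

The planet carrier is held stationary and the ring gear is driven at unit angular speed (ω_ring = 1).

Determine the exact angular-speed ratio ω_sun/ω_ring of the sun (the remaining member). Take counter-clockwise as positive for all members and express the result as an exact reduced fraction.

N_ring = 25 + 2·13 = 51
25(ω_s−ω_c) = −51(ω_r−ω_c),  ω_c=0, ω_r=1
ω_s = 0 − (51/25)(1−0) = -51/25
ω_s/ω_r = -51/25

-51/25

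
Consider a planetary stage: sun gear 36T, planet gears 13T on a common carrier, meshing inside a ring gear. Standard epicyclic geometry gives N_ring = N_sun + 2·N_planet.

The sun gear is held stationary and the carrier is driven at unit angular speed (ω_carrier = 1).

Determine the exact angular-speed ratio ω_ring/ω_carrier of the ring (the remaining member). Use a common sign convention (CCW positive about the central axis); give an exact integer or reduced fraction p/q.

49/31

N_ring = 36 + 2·13 = 62
36(ω_s−ω_c) = −62(ω_r−ω_c),  ω_s=0, ω_c=1
ω_r = 1 − (36/62)(0−1) = 49/31
ω_r/ω_c = 49/31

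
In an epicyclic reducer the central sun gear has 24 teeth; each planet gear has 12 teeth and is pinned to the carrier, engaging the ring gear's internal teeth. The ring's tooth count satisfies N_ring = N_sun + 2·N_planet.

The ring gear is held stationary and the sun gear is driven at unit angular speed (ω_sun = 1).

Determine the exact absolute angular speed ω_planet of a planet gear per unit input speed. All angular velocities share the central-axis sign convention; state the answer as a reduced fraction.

-1

N_ring = 24 + 2·12 = 48
24(ω_s−ω_c) = −48(ω_r−ω_c),  ω_r=0, ω_s=1
24(1−ω_c) = −48(0−ω_c)  ⇒  72ω_c = 24  ⇒  ω_c = 1/3
sun–planet: 24·(1−1/3) = −12·(ω_p−ω_c)  ⇒  ω_p−ω_c = −(24/12)·(2/3) = -4/3
ω_p = 1/3 − 4/3 = -1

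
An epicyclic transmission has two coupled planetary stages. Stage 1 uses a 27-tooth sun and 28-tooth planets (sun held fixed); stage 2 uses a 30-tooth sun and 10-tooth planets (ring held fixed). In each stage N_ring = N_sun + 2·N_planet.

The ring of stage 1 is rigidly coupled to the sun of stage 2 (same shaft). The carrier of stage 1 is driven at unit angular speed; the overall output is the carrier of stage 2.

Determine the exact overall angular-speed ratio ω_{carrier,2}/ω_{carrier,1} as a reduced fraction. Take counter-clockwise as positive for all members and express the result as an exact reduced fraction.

Stage 1: N_ring = 27 + 2·28 = 83
Stage 1: 27(ω_s−ω_c) = −83(ω_r−ω_c),  ω_s=0, ω_c=1
Stage 1: ω_r = 1 − (27/83)(0−1) = 110/83
  ⇒ ω_r¹/ω_c¹ = 110/83
Stage 2: N_ring = 30 + 2·10 = 50
Stage 2: 30(ω_s−ω_c) = −50(ω_r−ω_c),  ω_r=0, ω_s=1
Stage 2: 30(1−ω_c) = −50(0−ω_c)  ⇒  80ω_c = 30  ⇒  ω_c = 3/8
  ⇒ ω_c²/ω_s² = 3/8
Coupling ω_s² = ω_r¹ ⇒ overall = 110/83 × 3/8 = 165/332

165/332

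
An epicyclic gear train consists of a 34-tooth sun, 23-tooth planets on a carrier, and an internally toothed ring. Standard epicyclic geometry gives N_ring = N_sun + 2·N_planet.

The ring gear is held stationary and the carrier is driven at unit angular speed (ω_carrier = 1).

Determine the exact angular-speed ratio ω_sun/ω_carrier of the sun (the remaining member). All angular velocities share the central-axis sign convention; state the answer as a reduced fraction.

57/17

N_ring = 34 + 2·23 = 80
34(ω_s−ω_c) = −80(ω_r−ω_c),  ω_r=0, ω_c=1
ω_s = 1 − (80/34)(0−1) = 57/17
ω_s/ω_c = 57/17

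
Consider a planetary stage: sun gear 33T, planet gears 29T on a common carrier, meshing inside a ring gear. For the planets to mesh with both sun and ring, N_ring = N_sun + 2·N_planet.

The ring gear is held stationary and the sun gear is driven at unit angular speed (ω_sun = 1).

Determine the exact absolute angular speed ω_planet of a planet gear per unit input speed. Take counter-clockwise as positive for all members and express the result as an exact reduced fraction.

N_ring = 33 + 2·29 = 91
33(ω_s−ω_c) = −91(ω_r−ω_c),  ω_r=0, ω_s=1
33(1−ω_c) = −91(0−ω_c)  ⇒  124ω_c = 33  ⇒  ω_c = 33/124
sun–planet: 33·(1−33/124) = −29·(ω_p−ω_c)  ⇒  ω_p−ω_c = −(33/29)·(91/124) = -3003/3596
ω_p = 33/124 − 3003/3596 = -33/58

-33/58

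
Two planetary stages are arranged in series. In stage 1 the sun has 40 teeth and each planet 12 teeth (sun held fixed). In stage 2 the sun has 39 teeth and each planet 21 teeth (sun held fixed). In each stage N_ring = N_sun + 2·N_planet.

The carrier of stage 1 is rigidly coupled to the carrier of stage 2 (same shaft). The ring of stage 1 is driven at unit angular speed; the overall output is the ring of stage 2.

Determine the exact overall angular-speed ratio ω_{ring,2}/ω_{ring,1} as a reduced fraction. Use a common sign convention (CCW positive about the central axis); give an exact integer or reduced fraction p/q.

Stage 1: N_ring = 40 + 2·12 = 64
Stage 1: 40(ω_s−ω_c) = −64(ω_r−ω_c),  ω_s=0, ω_r=1
Stage 1: 40(0−ω_c) = −64(1−ω_c)  ⇒  104ω_c = 64  ⇒  ω_c = 8/13
  ⇒ ω_c¹/ω_r¹ = 8/13
Stage 2: N_ring = 39 + 2·21 = 81
Stage 2: 39(ω_s−ω_c) = −81(ω_r−ω_c),  ω_s=0, ω_c=1
Stage 2: ω_r = 1 − (39/81)(0−1) = 40/27
  ⇒ ω_r²/ω_c² = 40/27
Coupling ω_c² = ω_c¹ ⇒ overall = 8/13 × 40/27 = 320/351

320/351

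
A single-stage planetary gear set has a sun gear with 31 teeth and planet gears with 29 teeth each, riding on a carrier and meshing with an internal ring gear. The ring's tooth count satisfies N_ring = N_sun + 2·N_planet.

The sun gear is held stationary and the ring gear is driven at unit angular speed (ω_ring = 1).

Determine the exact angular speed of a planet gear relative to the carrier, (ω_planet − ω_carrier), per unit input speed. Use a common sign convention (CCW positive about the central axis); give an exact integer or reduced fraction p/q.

N_ring = 31 + 2·29 = 89
31(ω_s−ω_c) = −89(ω_r−ω_c),  ω_s=0, ω_r=1
31(0−ω_c) = −89(1−ω_c)  ⇒  120ω_c = 89  ⇒  ω_c = 89/120
sun–planet: 31·(0−89/120) = −29·(ω_p−ω_c)  ⇒  ω_p−ω_c = −(31/29)·(-89/120) = 2759/3480

2759/3480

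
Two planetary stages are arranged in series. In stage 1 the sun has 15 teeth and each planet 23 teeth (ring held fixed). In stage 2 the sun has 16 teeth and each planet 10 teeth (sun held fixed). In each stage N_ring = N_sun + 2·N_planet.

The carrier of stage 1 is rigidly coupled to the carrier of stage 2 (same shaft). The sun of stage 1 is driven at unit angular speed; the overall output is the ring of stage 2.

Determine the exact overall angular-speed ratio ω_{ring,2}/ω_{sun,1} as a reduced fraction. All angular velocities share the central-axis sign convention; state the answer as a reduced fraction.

65/228

Stage 1: N_ring = 15 + 2·23 = 61
Stage 1: 15(ω_s−ω_c) = −61(ω_r−ω_c),  ω_r=0, ω_s=1
Stage 1: 15(1−ω_c) = −61(0−ω_c)  ⇒  76ω_c = 15  ⇒  ω_c = 15/76
  ⇒ ω_c¹/ω_s¹ = 15/76
Stage 2: N_ring = 16 + 2·10 = 36
Stage 2: 16(ω_s−ω_c) = −36(ω_r−ω_c),  ω_s=0, ω_c=1
Stage 2: ω_r = 1 − (16/36)(0−1) = 13/9
  ⇒ ω_r²/ω_c² = 13/9
Coupling ω_c² = ω_c¹ ⇒ overall = 15/76 × 13/9 = 65/228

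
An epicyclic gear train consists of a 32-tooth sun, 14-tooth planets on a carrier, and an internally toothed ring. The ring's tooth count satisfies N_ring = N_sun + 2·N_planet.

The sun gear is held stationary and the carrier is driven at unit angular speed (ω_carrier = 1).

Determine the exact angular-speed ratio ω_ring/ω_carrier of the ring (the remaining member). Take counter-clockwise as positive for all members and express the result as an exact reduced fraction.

N_ring = 32 + 2·14 = 60
32(ω_s−ω_c) = −60(ω_r−ω_c),  ω_s=0, ω_c=1
ω_r = 1 − (32/60)(0−1) = 23/15
ω_r/ω_c = 23/15

23/15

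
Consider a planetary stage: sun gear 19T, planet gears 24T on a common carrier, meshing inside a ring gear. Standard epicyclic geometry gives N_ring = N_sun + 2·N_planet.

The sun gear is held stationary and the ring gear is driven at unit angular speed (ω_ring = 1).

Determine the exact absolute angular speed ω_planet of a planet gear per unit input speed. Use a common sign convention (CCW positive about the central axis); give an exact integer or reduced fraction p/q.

67/48

N_ring = 19 + 2·24 = 67
19(ω_s−ω_c) = −67(ω_r−ω_c),  ω_s=0, ω_r=1
19(0−ω_c) = −67(1−ω_c)  ⇒  86ω_c = 67  ⇒  ω_c = 67/86
sun–planet: 19·(0−67/86) = −24·(ω_p−ω_c)  ⇒  ω_p−ω_c = −(19/24)·(-67/86) = 1273/2064
ω_p = 67/86 + 1273/2064 = 67/48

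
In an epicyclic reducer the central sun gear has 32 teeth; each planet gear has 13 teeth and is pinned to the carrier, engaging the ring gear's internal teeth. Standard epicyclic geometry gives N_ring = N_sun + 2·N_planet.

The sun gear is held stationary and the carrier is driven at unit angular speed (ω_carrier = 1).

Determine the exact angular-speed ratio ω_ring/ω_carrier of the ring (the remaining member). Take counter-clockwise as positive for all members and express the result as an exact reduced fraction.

45/29

N_ring = 32 + 2·13 = 58
32(ω_s−ω_c) = −58(ω_r−ω_c),  ω_s=0, ω_c=1
ω_r = 1 − (32/58)(0−1) = 45/29
ω_r/ω_c = 45/29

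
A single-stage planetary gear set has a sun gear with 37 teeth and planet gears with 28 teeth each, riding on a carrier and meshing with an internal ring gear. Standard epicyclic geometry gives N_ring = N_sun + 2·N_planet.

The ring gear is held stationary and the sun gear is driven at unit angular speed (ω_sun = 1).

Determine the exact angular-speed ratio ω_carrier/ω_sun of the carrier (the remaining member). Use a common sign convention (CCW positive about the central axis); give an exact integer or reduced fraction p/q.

37/130

N_ring = 37 + 2·28 = 93
37(ω_s−ω_c) = −93(ω_r−ω_c),  ω_r=0, ω_s=1
37(1−ω_c) = −93(0−ω_c)  ⇒  130ω_c = 37  ⇒  ω_c = 37/130
ω_c/ω_s = 37/130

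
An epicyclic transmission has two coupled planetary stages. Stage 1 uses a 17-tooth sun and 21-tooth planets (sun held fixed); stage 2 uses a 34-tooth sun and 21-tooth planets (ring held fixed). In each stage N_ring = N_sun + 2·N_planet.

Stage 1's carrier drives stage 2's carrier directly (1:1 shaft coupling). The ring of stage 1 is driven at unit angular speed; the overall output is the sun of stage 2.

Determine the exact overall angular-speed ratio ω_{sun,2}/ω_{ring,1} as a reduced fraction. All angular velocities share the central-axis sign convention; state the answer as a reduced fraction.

3245/1292

Stage 1: N_ring = 17 + 2·21 = 59
Stage 1: 17(ω_s−ω_c) = −59(ω_r−ω_c),  ω_s=0, ω_r=1
Stage 1: 17(0−ω_c) = −59(1−ω_c)  ⇒  76ω_c = 59  ⇒  ω_c = 59/76
  ⇒ ω_c¹/ω_r¹ = 59/76
Stage 2: N_ring = 34 + 2·21 = 76
Stage 2: 34(ω_s−ω_c) = −76(ω_r−ω_c),  ω_r=0, ω_c=1
Stage 2: ω_s = 1 − (76/34)(0−1) = 55/17
  ⇒ ω_s²/ω_c² = 55/17
Coupling ω_c² = ω_c¹ ⇒ overall = 59/76 × 55/17 = 3245/1292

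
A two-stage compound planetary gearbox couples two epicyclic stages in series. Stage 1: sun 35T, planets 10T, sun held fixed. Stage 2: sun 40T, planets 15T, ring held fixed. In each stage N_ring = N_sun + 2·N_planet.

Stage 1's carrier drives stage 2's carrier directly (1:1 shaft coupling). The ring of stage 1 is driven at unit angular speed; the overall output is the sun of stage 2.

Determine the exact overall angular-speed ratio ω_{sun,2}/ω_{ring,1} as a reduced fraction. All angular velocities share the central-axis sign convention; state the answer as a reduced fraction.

121/72

Stage 1: N_ring = 35 + 2·10 = 55
Stage 1: 35(ω_s−ω_c) = −55(ω_r−ω_c),  ω_s=0, ω_r=1
Stage 1: 35(0−ω_c) = −55(1−ω_c)  ⇒  90ω_c = 55  ⇒  ω_c = 11/18
  ⇒ ω_c¹/ω_r¹ = 11/18
Stage 2: N_ring = 40 + 2·15 = 70
Stage 2: 40(ω_s−ω_c) = −70(ω_r−ω_c),  ω_r=0, ω_c=1
Stage 2: ω_s = 1 − (70/40)(0−1) = 11/4
  ⇒ ω_s²/ω_c² = 11/4
Coupling ω_c² = ω_c¹ ⇒ overall = 11/18 × 11/4 = 121/72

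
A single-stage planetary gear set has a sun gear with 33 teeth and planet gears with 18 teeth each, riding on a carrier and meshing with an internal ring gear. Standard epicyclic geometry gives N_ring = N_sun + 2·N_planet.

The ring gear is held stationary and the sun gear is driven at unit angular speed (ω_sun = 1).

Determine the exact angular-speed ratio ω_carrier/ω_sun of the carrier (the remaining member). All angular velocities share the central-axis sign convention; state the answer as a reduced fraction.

11/34

N_ring = 33 + 2·18 = 69
33(ω_s−ω_c) = −69(ω_r−ω_c),  ω_r=0, ω_s=1
33(1−ω_c) = −69(0−ω_c)  ⇒  102ω_c = 33  ⇒  ω_c = 11/34
ω_c/ω_s = 11/34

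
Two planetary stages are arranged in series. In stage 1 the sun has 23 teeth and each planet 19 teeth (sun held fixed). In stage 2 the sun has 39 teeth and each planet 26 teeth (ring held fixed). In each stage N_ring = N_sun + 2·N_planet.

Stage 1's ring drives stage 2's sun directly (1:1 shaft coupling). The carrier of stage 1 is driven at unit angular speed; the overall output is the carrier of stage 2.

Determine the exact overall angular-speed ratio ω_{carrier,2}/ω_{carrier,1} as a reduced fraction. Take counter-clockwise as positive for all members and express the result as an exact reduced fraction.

126/305

Stage 1: N_ring = 23 + 2·19 = 61
Stage 1: 23(ω_s−ω_c) = −61(ω_r−ω_c),  ω_s=0, ω_c=1
Stage 1: ω_r = 1 − (23/61)(0−1) = 84/61
  ⇒ ω_r¹/ω_c¹ = 84/61
Stage 2: N_ring = 39 + 2·26 = 91
Stage 2: 39(ω_s−ω_c) = −91(ω_r−ω_c),  ω_r=0, ω_s=1
Stage 2: 39(1−ω_c) = −91(0−ω_c)  ⇒  130ω_c = 39  ⇒  ω_c = 3/10
  ⇒ ω_c²/ω_s² = 3/10
Coupling ω_s² = ω_r¹ ⇒ overall = 84/61 × 3/10 = 126/305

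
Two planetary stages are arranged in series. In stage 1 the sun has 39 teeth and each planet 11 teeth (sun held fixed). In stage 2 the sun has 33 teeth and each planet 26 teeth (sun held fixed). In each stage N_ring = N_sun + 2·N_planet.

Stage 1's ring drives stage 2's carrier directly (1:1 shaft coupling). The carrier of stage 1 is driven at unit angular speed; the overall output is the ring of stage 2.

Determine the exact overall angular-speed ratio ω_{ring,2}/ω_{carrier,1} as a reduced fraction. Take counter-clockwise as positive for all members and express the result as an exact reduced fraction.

Stage 1: N_ring = 39 + 2·11 = 61
Stage 1: 39(ω_s−ω_c) = −61(ω_r−ω_c),  ω_s=0, ω_c=1
Stage 1: ω_r = 1 − (39/61)(0−1) = 100/61
  ⇒ ω_r¹/ω_c¹ = 100/61
Stage 2: N_ring = 33 + 2·26 = 85
Stage 2: 33(ω_s−ω_c) = −85(ω_r−ω_c),  ω_s=0, ω_c=1
Stage 2: ω_r = 1 − (33/85)(0−1) = 118/85
  ⇒ ω_r²/ω_c² = 118/85
Coupling ω_c² = ω_r¹ ⇒ overall = 100/61 × 118/85 = 2360/1037

2360/1037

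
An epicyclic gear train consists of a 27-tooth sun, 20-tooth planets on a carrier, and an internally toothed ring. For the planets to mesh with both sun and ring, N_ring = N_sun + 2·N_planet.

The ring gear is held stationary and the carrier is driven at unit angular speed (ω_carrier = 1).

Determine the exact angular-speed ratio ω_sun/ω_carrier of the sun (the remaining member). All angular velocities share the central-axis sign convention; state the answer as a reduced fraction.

N_ring = 27 + 2·20 = 67
27(ω_s−ω_c) = −67(ω_r−ω_c),  ω_r=0, ω_c=1
ω_s = 1 − (67/27)(0−1) = 94/27
ω_s/ω_c = 94/27

94/27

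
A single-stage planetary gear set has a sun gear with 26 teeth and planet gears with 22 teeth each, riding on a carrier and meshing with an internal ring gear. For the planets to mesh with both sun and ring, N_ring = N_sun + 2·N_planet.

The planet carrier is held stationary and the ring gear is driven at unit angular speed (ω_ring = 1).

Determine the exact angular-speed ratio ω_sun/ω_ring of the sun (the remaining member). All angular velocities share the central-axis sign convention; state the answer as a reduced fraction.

N_ring = 26 + 2·22 = 70
26(ω_s−ω_c) = −70(ω_r−ω_c),  ω_c=0, ω_r=1
ω_s = 0 − (70/26)(1−0) = -35/13
ω_s/ω_r = -35/13

-35/13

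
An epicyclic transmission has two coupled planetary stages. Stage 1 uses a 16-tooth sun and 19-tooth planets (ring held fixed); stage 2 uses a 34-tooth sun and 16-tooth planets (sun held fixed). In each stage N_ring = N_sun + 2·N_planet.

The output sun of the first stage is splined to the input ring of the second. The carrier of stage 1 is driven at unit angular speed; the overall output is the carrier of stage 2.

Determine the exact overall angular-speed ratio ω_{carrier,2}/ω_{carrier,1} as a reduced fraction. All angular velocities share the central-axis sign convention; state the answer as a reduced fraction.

231/80

Stage 1: N_ring = 16 + 2·19 = 54
Stage 1: 16(ω_s−ω_c) = −54(ω_r−ω_c),  ω_r=0, ω_c=1
Stage 1: ω_s = 1 − (54/16)(0−1) = 35/8
  ⇒ ω_s¹/ω_c¹ = 35/8
Stage 2: N_ring = 34 + 2·16 = 66
Stage 2: 34(ω_s−ω_c) = −66(ω_r−ω_c),  ω_s=0, ω_r=1
Stage 2: 34(0−ω_c) = −66(1−ω_c)  ⇒  100ω_c = 66  ⇒  ω_c = 33/50
  ⇒ ω_c²/ω_r² = 33/50
Coupling ω_r² = ω_s¹ ⇒ overall = 35/8 × 33/50 = 231/80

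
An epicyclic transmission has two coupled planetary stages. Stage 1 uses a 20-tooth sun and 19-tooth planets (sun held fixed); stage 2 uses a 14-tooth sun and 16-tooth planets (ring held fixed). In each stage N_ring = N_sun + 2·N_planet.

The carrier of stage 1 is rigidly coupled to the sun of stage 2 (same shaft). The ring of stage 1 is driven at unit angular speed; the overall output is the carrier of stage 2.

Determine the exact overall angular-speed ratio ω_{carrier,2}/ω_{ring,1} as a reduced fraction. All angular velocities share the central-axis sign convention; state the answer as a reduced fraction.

203/1170

Stage 1: N_ring = 20 + 2·19 = 58
Stage 1: 20(ω_s−ω_c) = −58(ω_r−ω_c),  ω_s=0, ω_r=1
Stage 1: 20(0−ω_c) = −58(1−ω_c)  ⇒  78ω_c = 58  ⇒  ω_c = 29/39
  ⇒ ω_c¹/ω_r¹ = 29/39
Stage 2: N_ring = 14 + 2·16 = 46
Stage 2: 14(ω_s−ω_c) = −46(ω_r−ω_c),  ω_r=0, ω_s=1
Stage 2: 14(1−ω_c) = −46(0−ω_c)  ⇒  60ω_c = 14  ⇒  ω_c = 7/30
  ⇒ ω_c²/ω_s² = 7/30
Coupling ω_s² = ω_c¹ ⇒ overall = 29/39 × 7/30 = 203/1170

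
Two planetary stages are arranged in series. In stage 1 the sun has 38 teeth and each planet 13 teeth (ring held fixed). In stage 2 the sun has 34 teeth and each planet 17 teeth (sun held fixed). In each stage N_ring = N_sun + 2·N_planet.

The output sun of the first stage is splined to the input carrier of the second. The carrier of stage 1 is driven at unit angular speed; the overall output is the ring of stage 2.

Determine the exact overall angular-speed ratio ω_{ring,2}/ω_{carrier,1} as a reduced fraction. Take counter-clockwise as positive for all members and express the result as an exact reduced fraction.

Stage 1: N_ring = 38 + 2·13 = 64
Stage 1: 38(ω_s−ω_c) = −64(ω_r−ω_c),  ω_r=0, ω_c=1
Stage 1: ω_s = 1 − (64/38)(0−1) = 51/19
  ⇒ ω_s¹/ω_c¹ = 51/19
Stage 2: N_ring = 34 + 2·17 = 68
Stage 2: 34(ω_s−ω_c) = −68(ω_r−ω_c),  ω_s=0, ω_c=1
Stage 2: ω_r = 1 − (34/68)(0−1) = 3/2
  ⇒ ω_r²/ω_c² = 3/2
Coupling ω_c² = ω_s¹ ⇒ overall = 51/19 × 3/2 = 153/38

153/38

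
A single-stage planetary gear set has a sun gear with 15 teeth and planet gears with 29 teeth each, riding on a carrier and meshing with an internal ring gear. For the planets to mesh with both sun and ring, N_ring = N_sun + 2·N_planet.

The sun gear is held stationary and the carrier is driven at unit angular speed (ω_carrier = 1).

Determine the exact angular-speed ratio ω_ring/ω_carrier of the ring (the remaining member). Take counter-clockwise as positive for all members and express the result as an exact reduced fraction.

88/73

N_ring = 15 + 2·29 = 73
15(ω_s−ω_c) = −73(ω_r−ω_c),  ω_s=0, ω_c=1
ω_r = 1 − (15/73)(0−1) = 88/73
ω_r/ω_c = 88/73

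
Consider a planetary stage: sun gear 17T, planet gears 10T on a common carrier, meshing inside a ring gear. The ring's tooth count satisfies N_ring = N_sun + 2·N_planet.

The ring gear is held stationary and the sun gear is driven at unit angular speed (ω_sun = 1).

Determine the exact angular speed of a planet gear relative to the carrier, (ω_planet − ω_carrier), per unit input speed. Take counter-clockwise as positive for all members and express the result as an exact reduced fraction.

N_ring = 17 + 2·10 = 37
17(ω_s−ω_c) = −37(ω_r−ω_c),  ω_r=0, ω_s=1
17(1−ω_c) = −37(0−ω_c)  ⇒  54ω_c = 17  ⇒  ω_c = 17/54
sun–planet: 17·(1−17/54) = −10·(ω_p−ω_c)  ⇒  ω_p−ω_c = −(17/10)·(37/54) = -629/540

-629/540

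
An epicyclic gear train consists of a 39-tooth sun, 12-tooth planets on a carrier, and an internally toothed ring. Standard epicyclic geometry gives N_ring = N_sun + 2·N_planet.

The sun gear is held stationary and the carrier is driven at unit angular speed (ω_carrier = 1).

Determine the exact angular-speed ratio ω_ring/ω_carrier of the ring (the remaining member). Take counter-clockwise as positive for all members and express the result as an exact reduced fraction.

34/21

N_ring = 39 + 2·12 = 63
39(ω_s−ω_c) = −63(ω_r−ω_c),  ω_s=0, ω_c=1
ω_r = 1 − (39/63)(0−1) = 34/21
ω_r/ω_c = 34/21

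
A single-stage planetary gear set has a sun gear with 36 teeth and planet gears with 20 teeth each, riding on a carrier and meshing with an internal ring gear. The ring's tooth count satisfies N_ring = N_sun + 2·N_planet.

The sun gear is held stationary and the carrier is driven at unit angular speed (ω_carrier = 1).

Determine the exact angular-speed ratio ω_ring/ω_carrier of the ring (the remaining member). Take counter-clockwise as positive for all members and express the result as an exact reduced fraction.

28/19

N_ring = 36 + 2·20 = 76
36(ω_s−ω_c) = −76(ω_r−ω_c),  ω_s=0, ω_c=1
ω_r = 1 − (36/76)(0−1) = 28/19
ω_r/ω_c = 28/19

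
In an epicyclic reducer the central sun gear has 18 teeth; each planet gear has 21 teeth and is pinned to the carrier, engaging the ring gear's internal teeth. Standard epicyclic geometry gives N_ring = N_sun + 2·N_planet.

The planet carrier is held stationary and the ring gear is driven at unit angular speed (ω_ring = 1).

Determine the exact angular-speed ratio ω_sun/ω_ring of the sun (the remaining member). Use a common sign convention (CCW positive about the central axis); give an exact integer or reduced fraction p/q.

N_ring = 18 + 2·21 = 60
18(ω_s−ω_c) = −60(ω_r−ω_c),  ω_c=0, ω_r=1
ω_s = 0 − (60/18)(1−0) = -10/3
ω_s/ω_r = -10/3

-10/3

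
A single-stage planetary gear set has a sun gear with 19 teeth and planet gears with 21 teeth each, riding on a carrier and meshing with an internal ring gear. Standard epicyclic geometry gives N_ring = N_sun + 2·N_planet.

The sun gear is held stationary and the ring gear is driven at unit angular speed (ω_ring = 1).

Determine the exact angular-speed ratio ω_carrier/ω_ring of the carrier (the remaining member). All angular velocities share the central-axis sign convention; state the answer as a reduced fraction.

61/80

N_ring = 19 + 2·21 = 61
19(ω_s−ω_c) = −61(ω_r−ω_c),  ω_s=0, ω_r=1
19(0−ω_c) = −61(1−ω_c)  ⇒  80ω_c = 61  ⇒  ω_c = 61/80
ω_c/ω_r = 61/80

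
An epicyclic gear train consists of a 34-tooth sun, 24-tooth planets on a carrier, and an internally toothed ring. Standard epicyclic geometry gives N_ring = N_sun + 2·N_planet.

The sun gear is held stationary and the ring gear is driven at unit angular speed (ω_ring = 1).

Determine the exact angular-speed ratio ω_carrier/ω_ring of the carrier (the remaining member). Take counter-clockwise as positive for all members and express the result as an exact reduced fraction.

41/58

N_ring = 34 + 2·24 = 82
34(ω_s−ω_c) = −82(ω_r−ω_c),  ω_s=0, ω_r=1
34(0−ω_c) = −82(1−ω_c)  ⇒  116ω_c = 82  ⇒  ω_c = 41/58
ω_c/ω_r = 41/58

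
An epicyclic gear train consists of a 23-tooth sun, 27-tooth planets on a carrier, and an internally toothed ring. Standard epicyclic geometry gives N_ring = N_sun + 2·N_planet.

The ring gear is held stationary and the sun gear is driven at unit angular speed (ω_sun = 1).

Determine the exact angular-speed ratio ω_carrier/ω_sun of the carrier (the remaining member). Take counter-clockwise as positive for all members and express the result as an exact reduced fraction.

N_ring = 23 + 2·27 = 77
23(ω_s−ω_c) = −77(ω_r−ω_c),  ω_r=0, ω_s=1
23(1−ω_c) = −77(0−ω_c)  ⇒  100ω_c = 23  ⇒  ω_c = 23/100
ω_c/ω_s = 23/100

23/100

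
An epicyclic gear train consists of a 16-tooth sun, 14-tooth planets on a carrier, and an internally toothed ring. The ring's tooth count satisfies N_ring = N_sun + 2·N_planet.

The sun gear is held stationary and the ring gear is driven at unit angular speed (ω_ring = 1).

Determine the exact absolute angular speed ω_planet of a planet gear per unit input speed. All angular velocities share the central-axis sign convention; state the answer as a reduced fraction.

11/7

N_ring = 16 + 2·14 = 44
16(ω_s−ω_c) = −44(ω_r−ω_c),  ω_s=0, ω_r=1
16(0−ω_c) = −44(1−ω_c)  ⇒  60ω_c = 44  ⇒  ω_c = 11/15
sun–planet: 16·(0−11/15) = −14·(ω_p−ω_c)  ⇒  ω_p−ω_c = −(16/14)·(-11/15) = 88/105
ω_p = 11/15 + 88/105 = 11/7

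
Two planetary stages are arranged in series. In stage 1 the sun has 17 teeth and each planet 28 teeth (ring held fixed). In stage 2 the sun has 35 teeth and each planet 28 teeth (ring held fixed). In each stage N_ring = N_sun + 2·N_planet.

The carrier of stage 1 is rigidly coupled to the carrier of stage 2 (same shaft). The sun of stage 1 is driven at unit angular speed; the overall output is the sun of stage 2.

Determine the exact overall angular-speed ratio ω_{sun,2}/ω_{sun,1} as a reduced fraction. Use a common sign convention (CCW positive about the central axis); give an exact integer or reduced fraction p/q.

17/25

Stage 1: N_ring = 17 + 2·28 = 73
Stage 1: 17(ω_s−ω_c) = −73(ω_r−ω_c),  ω_r=0, ω_s=1
Stage 1: 17(1−ω_c) = −73(0−ω_c)  ⇒  90ω_c = 17  ⇒  ω_c = 17/90
  ⇒ ω_c¹/ω_s¹ = 17/90
Stage 2: N_ring = 35 + 2·28 = 91
Stage 2: 35(ω_s−ω_c) = −91(ω_r−ω_c),  ω_r=0, ω_c=1
Stage 2: ω_s = 1 − (91/35)(0−1) = 18/5
  ⇒ ω_s²/ω_c² = 18/5
Coupling ω_c² = ω_c¹ ⇒ overall = 17/90 × 18/5 = 17/25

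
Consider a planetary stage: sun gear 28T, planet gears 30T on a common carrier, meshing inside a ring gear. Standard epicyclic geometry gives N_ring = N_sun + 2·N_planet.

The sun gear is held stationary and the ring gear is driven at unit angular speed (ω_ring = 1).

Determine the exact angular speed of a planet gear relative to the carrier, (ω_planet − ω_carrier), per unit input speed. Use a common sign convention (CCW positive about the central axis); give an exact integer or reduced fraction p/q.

308/435

N_ring = 28 + 2·30 = 88
28(ω_s−ω_c) = −88(ω_r−ω_c),  ω_s=0, ω_r=1
28(0−ω_c) = −88(1−ω_c)  ⇒  116ω_c = 88  ⇒  ω_c = 22/29
sun–planet: 28·(0−22/29) = −30·(ω_p−ω_c)  ⇒  ω_p−ω_c = −(28/30)·(-22/29) = 308/435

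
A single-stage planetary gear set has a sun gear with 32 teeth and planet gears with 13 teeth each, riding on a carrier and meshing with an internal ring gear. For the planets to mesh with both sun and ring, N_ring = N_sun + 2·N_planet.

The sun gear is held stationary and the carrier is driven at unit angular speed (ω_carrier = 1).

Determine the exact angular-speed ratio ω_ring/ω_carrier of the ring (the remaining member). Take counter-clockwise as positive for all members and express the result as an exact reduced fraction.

45/29

N_ring = 32 + 2·13 = 58
32(ω_s−ω_c) = −58(ω_r−ω_c),  ω_s=0, ω_c=1
ω_r = 1 − (32/58)(0−1) = 45/29
ω_r/ω_c = 45/29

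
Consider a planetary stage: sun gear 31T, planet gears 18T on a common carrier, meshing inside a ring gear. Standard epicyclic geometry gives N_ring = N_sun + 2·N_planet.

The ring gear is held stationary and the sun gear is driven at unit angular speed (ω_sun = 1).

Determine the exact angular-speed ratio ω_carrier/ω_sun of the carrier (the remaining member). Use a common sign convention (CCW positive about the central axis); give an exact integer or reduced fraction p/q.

31/98

N_ring = 31 + 2·18 = 67
31(ω_s−ω_c) = −67(ω_r−ω_c),  ω_r=0, ω_s=1
31(1−ω_c) = −67(0−ω_c)  ⇒  98ω_c = 31  ⇒  ω_c = 31/98
ω_c/ω_s = 31/98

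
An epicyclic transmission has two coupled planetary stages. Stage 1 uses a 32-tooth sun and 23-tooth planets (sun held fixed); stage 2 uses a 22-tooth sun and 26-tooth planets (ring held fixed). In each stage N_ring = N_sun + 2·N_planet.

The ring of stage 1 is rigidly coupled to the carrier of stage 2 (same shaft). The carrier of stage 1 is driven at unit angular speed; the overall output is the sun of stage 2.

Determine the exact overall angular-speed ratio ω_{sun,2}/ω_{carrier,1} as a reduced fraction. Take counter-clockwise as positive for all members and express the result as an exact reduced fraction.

80/13

Stage 1: N_ring = 32 + 2·23 = 78
Stage 1: 32(ω_s−ω_c) = −78(ω_r−ω_c),  ω_s=0, ω_c=1
Stage 1: ω_r = 1 − (32/78)(0−1) = 55/39
  ⇒ ω_r¹/ω_c¹ = 55/39
Stage 2: N_ring = 22 + 2·26 = 74
Stage 2: 22(ω_s−ω_c) = −74(ω_r−ω_c),  ω_r=0, ω_c=1
Stage 2: ω_s = 1 − (74/22)(0−1) = 48/11
  ⇒ ω_s²/ω_c² = 48/11
Coupling ω_c² = ω_r¹ ⇒ overall = 55/39 × 48/11 = 80/13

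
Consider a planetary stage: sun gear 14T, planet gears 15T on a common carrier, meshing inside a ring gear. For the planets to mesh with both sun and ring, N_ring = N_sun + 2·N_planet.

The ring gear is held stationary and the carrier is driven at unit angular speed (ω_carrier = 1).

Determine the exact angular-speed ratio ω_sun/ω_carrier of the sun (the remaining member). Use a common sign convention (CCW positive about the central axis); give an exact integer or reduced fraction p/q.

N_ring = 14 + 2·15 = 44
14(ω_s−ω_c) = −44(ω_r−ω_c),  ω_r=0, ω_c=1
ω_s = 1 − (44/14)(0−1) = 29/7
ω_s/ω_c = 29/7

29/7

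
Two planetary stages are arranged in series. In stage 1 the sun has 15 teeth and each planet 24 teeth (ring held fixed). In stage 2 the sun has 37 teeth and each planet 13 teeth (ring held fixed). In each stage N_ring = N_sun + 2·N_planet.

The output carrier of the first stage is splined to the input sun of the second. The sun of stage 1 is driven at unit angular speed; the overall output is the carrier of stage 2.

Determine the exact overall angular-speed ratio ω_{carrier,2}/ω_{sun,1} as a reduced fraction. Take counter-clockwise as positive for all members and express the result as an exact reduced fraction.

37/520

Stage 1: N_ring = 15 + 2·24 = 63
Stage 1: 15(ω_s−ω_c) = −63(ω_r−ω_c),  ω_r=0, ω_s=1
Stage 1: 15(1−ω_c) = −63(0−ω_c)  ⇒  78ω_c = 15  ⇒  ω_c = 5/26
  ⇒ ω_c¹/ω_s¹ = 5/26
Stage 2: N_ring = 37 + 2·13 = 63
Stage 2: 37(ω_s−ω_c) = −63(ω_r−ω_c),  ω_r=0, ω_s=1
Stage 2: 37(1−ω_c) = −63(0−ω_c)  ⇒  100ω_c = 37  ⇒  ω_c = 37/100
  ⇒ ω_c²/ω_s² = 37/100
Coupling ω_s² = ω_c¹ ⇒ overall = 5/26 × 37/100 = 37/520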